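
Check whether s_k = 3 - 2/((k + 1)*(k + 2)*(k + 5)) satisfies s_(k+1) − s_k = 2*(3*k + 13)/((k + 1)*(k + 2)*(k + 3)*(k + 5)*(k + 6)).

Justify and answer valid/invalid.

valid; difference matches t_k

s_(k+1) = 3 - 2/((k + 2)*(k + 3)*(k + 6))
s_(k+1) − s_k = 2*(3*k + 13)/(k**5 + 17*k**4 + 107*k**3 + 307*k**2 + 396*k + 180)
(s_(k+1) − s_k) − t_k = 0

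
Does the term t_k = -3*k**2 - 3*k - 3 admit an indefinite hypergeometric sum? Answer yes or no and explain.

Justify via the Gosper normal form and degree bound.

r(k) = (k + (k + 1)**2 + 2)/(k**2 + k + 1) after simplifying.
Factor: A=1; B=1; C=k**2 + k + 1.
Need (1)·f(k+1) − (1)·f(k) = k**2 + k + 1.
Bound: deg f ≤ 3.
Match coefficients ⇒ f(k) = k*(k**2 + 2)/3.
So s_k = (B(k−1)f/C)·t_k = (k*(k**2 + 2)/(3*(k**2 + k + 1)))·t_k = k*(-k**2 - 2).
Δs = -3*k**2 - 3*k - 3, as required.

Yes. s_k = k*(-k**2 - 2).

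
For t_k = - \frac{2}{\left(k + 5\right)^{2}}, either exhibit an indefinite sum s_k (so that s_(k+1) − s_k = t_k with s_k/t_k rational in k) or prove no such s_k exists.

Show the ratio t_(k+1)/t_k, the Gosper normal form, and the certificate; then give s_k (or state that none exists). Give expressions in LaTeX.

none (Gosper's algorithm certifies no s_k)

The ratio is (k + 5)**2/(k + 6)**2.
Gosper form: A/B · C(k+1)/C(k) with A=k**2 + 10*k + 25, B=k**2 + 12*k + 36, C=1.
Solve (k**2 + 10*k + 25)·f(k+1) − (k**2 + 10*k + 25)·f(k) = 1.
deg f ≤ 0 (via 2,2,0).
Write f(k) = c0. Then LHS − RHS = -1, requiring -1 = 0: contradictory. No certificate.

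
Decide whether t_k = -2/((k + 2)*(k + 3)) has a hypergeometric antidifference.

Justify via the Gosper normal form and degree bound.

Yes. s_k = -k/(k + 2).

Compute t_(k+1)/t_k: get (k + 2)/(k + 4).
Normal form (A,B,C) = (k + 2, k + 4, 1).
Key eq: (k + 2)·f(k+1) = (k + 3)·f(k) + (1).
d = 1 from the (1,1,0) case.
Solve for f: f(k) = k/2 (degree 1 ≤ 1).
Get s_k = R·t_k = -k/(k + 2) with R(k) = B(k−1)f(k)/C(k) = k*(k + 3)/2.
Check: Δs_k = -2/(k**2 + 5*k + 6). ✓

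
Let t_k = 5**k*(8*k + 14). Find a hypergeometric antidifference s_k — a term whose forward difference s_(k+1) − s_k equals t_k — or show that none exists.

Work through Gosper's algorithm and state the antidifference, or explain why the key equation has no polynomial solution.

Step 1: r(k) = 5*(4*k + 11)/(4*k + 7).
Normal form (A,B,C) = (5, 1, k + 7/4).
Need (5)·f(k+1) − (1)·f(k) = k + 7/4.
d = 1 from the (0,0,1) case.
Match coefficients ⇒ f(k) = (2*k + 1)/8.
Get s_k = R·t_k = 5**k*(2*k + 1) with R(k) = B(k−1)f(k)/C(k) = (2*k + 1)/(2*(4*k + 7)).
Δs = 5**k*(8*k + 14), as required.

s_k = 5**k*(2*k + 1)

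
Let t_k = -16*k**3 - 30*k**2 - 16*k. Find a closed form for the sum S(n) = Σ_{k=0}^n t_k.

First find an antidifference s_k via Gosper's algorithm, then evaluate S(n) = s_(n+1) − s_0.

t_(k+1)/t_k = (8*k**3 + 39*k**2 + 62*k + 31)/(k*(8*k**2 + 15*k + 8)).
Take A(k)=1, B(k)=1, C(k)=k**3 + 15*k**2/8 + k.
Need (1)·f(k+1) − (1)·f(k) = k**3 + 15*k**2/8 + k.
d = 4 from the (0,0,3) case.
Match coefficients ⇒ f(k) = k*(k - 1)*(4*k**2 + 6*k + 3)/16.
R(k) = B(k−1)·f(k)/C(k) = (k - 1)*(4*k**2 + 6*k + 3)/(2*(8*k**2 + 15*k + 8)); s_k = R·t_k = k*(-4*k**3 - 2*k**2 + 3*k + 3).
Δs = 2*k*(-8*k**2 - 15*k - 8), as required.
Telescope: S(n) = s_(n+1) − s_(0) = n*(-4*n**3 - 18*n**2 - 27*n - 13) − (0) = n*(-4*n**3 - 18*n**2 - 27*n - 13).

S(n) = n*(-4*n**3 - 18*n**2 - 27*n - 13)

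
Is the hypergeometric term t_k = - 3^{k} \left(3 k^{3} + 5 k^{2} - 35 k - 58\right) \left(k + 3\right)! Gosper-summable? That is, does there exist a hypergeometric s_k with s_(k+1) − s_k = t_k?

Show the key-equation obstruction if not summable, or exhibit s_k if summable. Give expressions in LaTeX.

Yes. s_k = 3^{k} \left(- k^{2} + 4 k + 2\right) \left(k + 3\right)!.

Compute t_(k+1)/t_k: get 3*(3*k**4 + 26*k**3 + 40*k**2 - 149*k - 340)/(3*k**3 + 5*k**2 - 35*k - 58).
Normal form (A,B,C) = (3*k + 12, 1, k**3 + 5*k**2/3 - 35*k/3 - 58/3).
Need (3*k + 12)·f(k+1) − (1)·f(k) = k**3 + 5*k**2/3 - 35*k/3 - 58/3.
Degrees (1,0,3) ⇒ d ≤ 2.
Solve for f: f(k) = (k**2 - 4*k - 2)/3 (degree 2 ≤ 2).
Get s_k = R·t_k = 3**k*(-k**2 + 4*k + 2)*factorial(k + 3) with R(k) = B(k−1)f(k)/C(k) = (k**2 - 4*k - 2)/(3*k**3 + 5*k**2 - 35*k - 58).
Verify: -3**k*(3*k**3 + 5*k**2 - 35*k - 58)*factorial(k + 3) matches t_k.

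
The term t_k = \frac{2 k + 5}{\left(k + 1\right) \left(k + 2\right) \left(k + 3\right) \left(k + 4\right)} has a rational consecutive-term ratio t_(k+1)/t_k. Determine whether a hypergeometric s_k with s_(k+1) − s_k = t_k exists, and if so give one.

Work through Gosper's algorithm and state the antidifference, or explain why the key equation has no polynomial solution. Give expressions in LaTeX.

r(k) = (k + 1)*(2*k + 7)/((k + 5)*(2*k + 5)) after simplifying.
Take A(k)=k + 1, B(k)=k + 5, C(k)=k + 5/2.
f must satisfy (k + 1)·f(k+1) − (k + 4)·f(k) = k + 5/2.
Degrees (1,1,1) ⇒ d ≤ 3.
Solve for f: f(k) = k*(k + 2)*(k + 4)/6 (degree 3 ≤ 3).
Then R = B(k−1)f/C = k*(k + 2)*(k + 4)**2/(3*(2*k + 5)), so s_k = R(k)·t_k = k*(k + 4)/(3*(k**2 + 4*k + 3)).
Verify: (2*k + 5)/(k**4 + 10*k**3 + 35*k**2 + 50*k + 24) matches t_k.

s_k = \frac{k \left(k + 4\right)}{3 \left(k^{2} + 4 k + 3\right)}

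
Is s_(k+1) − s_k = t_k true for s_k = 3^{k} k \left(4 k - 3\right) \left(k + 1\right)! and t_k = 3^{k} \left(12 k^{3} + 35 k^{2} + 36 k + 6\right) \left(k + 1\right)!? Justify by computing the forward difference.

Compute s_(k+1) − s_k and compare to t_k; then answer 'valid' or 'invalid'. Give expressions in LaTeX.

s_(k+1) = 3**(k + 1)*(k + 1)*(4*k + 1)*factorial(k + 2)
s_(k+1) − s_k = 3**k*(12*k**3 + 35*k**2 + 36*k + 6)*factorial(k + 1)
(s_(k+1) − s_k) − t_k = 0

Valid: the claim telescopes to t_k.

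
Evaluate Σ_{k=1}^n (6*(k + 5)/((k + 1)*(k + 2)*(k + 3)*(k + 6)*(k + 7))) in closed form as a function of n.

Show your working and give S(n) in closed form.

S(n) = n*(n**2 + 12*n + 41)/(21*(n**3 + 12*n**2 + 41*n + 42))

Step 1: r(k) = (k + 1)*(k + 6)**2/((k + 4)*(k + 5)*(k + 8)).
Take A(k)=k + 1, B(k)=k + 8, C(k)=k**3 + 14*k**2 + 65*k + 100.
f must satisfy (k + 1)·f(k+1) − (k + 7)·f(k) = k**3 + 14*k**2 + 65*k + 100.
d = 6 from the (1,1,3) case.
Solving with deg f ≤ 6: f(k) = k*(k + 3)*(k + 4)**2*(k + 5)**2/36.
Certificate R = B(k−1)f/C = k*(k + 3)*(k + 4)*(k + 7)/36 gives s_k = k*(k**2 + 9*k + 20)/(6*(k**3 + 9*k**2 + 20*k + 12)).
s_(k+1) − s_k = 6*(k + 5)/(k**5 + 19*k**4 + 131*k**3 + 401*k**2 + 540*k + 252) = t_k.
s_(n+1) = (n**3 + 12*n**2 + 41*n + 30)/(6*(n**3 + 12*n**2 + 41*n + 42)) and s_(1) = 5/42, so S(n) = n*(n**2 + 12*n + 41)/(21*(n**3 + 12*n**2 + 41*n + 42)).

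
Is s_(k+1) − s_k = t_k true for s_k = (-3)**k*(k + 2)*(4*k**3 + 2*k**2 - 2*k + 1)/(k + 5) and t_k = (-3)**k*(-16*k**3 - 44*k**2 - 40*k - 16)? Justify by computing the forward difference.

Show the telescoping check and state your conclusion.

s_(k+1) = 3*(-3)**k*(k + 3)*(2*k - 4*(k + 1)**3 - 2*(k + 1)**2 + 1)/(k + 6)
s_(k+1) − s_k = (-3)**k*(-16*k**5 - 172*k**4 - 620*k**3 - 990*k**2 - 734*k - 237)/(k**2 + 11*k + 30)
(s_(k+1) − s_k) − t_k = 3*(-3)**k*(16*k**4 + 128*k**3 + 262*k**2 + 214*k + 81)/(k**2 + 11*k + 30)

Invalid: residual 3*(-3)**k*(16*k**4 + 128*k**3 + 262*k**2 + 214*k + 81)/(k**2 + 11*k + 30) ≠ 0.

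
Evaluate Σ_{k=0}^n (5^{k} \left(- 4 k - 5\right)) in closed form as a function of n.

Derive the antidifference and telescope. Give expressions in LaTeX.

r(k) = 5*(4*k + 9)/(4*k + 5) after simplifying.
A = 5, B = 1, C = k + 5/4.
Key eq: (5)·f(k+1) = (1)·f(k) + (k + 5/4).
d = 1 from the (0,0,1) case.
A polynomial solution: f(k) = k/4.
R(k) = B(k−1)·f(k)/C(k) = k/(4*k + 5); s_k = R·t_k = -5**k*k.
Δs = 5**k*(-4*k - 5), as required.
Evaluate: s_(n+1) = 5**(n + 1)*(-n - 1); subtract s_(0) = 0 ⇒ S(n) = 5**(n + 1)*(-n - 1).

S(n) = 5^{n + 1} \left(- n - 1\right)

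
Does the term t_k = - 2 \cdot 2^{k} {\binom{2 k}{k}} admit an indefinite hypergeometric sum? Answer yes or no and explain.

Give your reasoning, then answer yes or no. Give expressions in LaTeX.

Step 1: r(k) = 4*(2*k + 1)/(k + 1).
A = 8*k + 4, B = k + 1, C = 1.
Solve (8*k + 4)·f(k+1) − (k)·f(k) = 1.
d = -1 from the (1,1,0) case.
deg f ≤ -1 is impossible — no certificate.

No. Not Gosper-summable.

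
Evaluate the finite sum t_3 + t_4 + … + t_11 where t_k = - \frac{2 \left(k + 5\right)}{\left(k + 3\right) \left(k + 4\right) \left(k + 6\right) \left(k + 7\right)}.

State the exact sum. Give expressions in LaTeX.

Ratio r(k) = (k + 3)*(k + 6)**2/((k + 5)**2*(k + 8)).
Gosper form: A/B · C(k+1)/C(k) with A=k + 3, B=k + 8, C=k**2 + 10*k + 25.
f must satisfy (k + 3)·f(k+1) − (k + 7)·f(k) = k**2 + 10*k + 25.
Bound: deg f ≤ 4.
Solve for f: f(k) = k*(k + 4)*(k + 5)*(k + 9)/36 (degree 4 ≤ 4).
Get s_k = R·t_k = k*(-k - 9)/(18*(k**2 + 9*k + 18)) with R(k) = B(k−1)f(k)/C(k) = k*(k + 4)*(k + 7)*(k + 9)/(36*(k + 5)).
s_(k+1) − s_k = 2*(-k - 5)/(k**4 + 20*k**3 + 145*k**2 + 450*k + 504) = t_k.
Telescoping: Σ = s_(12) − s_(3) = -7/135 − (-1/27) = -2/135.

Σ = -2/135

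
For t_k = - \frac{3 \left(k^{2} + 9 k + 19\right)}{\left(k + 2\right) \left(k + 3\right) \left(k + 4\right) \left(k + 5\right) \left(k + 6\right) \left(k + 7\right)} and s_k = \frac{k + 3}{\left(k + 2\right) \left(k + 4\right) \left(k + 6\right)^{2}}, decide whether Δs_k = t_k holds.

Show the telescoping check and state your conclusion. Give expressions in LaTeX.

s_(k+1) = (k + 4)/((k + 3)*(k + 5)*(k + 7)**2)
s_(k+1) − s_k = (k + 4)/((k + 3)*(k + 5)*(k + 7)**2) - (k + 3)/((k + 2)*(k + 4)*(k + 6)**2)
(s_(k+1) − s_k) − t_k = 3*(4*k**3 + 60*k**2 + 290*k + 447)/(k**8 + 40*k**7 + 688*k**6 + 6634*k**5 + 39139*k**4 + 144310*k**3 + 323772*k**2 + 402696*k + 211680)

Invalid: residual \frac{3 \left(4 k^{3} + 60 k^{2} + 290 k + 447\right)}{k^{8} + 40 k^{7} + 688 k^{6} + 6634 k^{5} + 39139 k^{4} + 144310 k^{3} + 323772 k^{2} + 402696 k + 211680} ≠ 0.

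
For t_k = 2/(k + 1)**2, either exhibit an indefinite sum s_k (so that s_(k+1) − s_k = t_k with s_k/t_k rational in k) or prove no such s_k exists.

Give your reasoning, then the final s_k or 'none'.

not Gosper-summable; s_k does not exist

Step 1: r(k) = (k + 1)**2/(k + 2)**2.
So A=k**2 + 2*k + 1 and B=k**2 + 4*k + 4, with C=1.
f must satisfy (k**2 + 2*k + 1)·f(k+1) − (k**2 + 2*k + 1)·f(k) = 1.
deg f ≤ 0 (via 2,2,0).
Generic f = c0 gives residual -1; -1 = 0 cannot hold, so t_k is not Gosper-summable.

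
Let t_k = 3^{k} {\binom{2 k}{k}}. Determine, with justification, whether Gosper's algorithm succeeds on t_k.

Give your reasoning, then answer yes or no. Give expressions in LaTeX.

The ratio is 6*(2*k + 1)/(k + 1).
So A=12*k + 6 and B=k + 1, with C=1.
Solve (12*k + 6)·f(k+1) − (k)·f(k) = 1.
From deg A=1, deg B=1, deg C=0: d=-1.
d = -1 < 0 ⇒ no nonzero polynomial f; not summable.

No — key equation has no polynomial f.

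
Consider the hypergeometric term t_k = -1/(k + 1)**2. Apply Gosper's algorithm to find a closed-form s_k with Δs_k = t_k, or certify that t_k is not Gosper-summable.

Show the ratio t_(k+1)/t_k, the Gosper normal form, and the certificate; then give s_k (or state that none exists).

none (Gosper's algorithm certifies no s_k)

r(k) = (k + 1)**2/(k + 2)**2 after simplifying.
Factor: A=k**2 + 2*k + 1; B=k**2 + 4*k + 4; C=1.
Need (k**2 + 2*k + 1)·f(k+1) − (k**2 + 2*k + 1)·f(k) = 1.
From deg A=2, deg B=2, deg C=0: d=0.
f = c0 ⇒ A·f(k+1) − B(k−1)·f(k) − C = -1. The system {-1 = 0} is inconsistent; no antidifference.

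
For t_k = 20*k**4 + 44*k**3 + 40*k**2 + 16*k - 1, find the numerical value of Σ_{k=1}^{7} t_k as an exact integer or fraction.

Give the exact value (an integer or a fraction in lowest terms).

Compute t_(k+1)/t_k: get (20*k**4 + 124*k**3 + 292*k**2 + 308*k + 119)/(20*k**4 + 44*k**3 + 40*k**2 + 16*k - 1).
A = 1, B = 1, C = k**4 + 11*k**3/5 + 2*k**2 + 4*k/5 - 1/20.
Solve (1)·f(k+1) − (1)·f(k) = k**4 + 11*k**3/5 + 2*k**2 + 4*k/5 - 1/20.
deg f ≤ 5 (via 0,0,4).
Coefficient equations give f(k) = k*(4*k**4 + k**3 - 2*k**2 - k - 3)/20.
Then R = B(k−1)f/C = k*(4*k**4 + k**3 - 2*k**2 - k - 3)/(20*k**4 + 44*k**3 + 40*k**2 + 16*k - 1), so s_k = R(k)·t_k = k*(4*k**4 + k**3 - 2*k**2 - k - 3).
Δs = 20*k**4 + 44*k**3 + 40*k**2 + 16*k - 1, as required.
Telescoping: Σ = s_(8) − s_(1) = 134056 − (-1) = 134057.

Σ = 134057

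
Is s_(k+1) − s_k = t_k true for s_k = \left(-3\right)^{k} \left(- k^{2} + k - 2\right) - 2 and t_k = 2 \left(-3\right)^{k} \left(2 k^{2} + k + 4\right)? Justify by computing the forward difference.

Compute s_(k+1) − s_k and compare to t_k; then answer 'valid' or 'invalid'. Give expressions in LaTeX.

Valid: the claim telescopes to t_k.

s_(k+1) = (-3)**(k + 1)*(k - (k + 1)**2 - 1) - 2
s_(k+1) − s_k = 2*(-3)**k*(2*k**2 + k + 4)
(s_(k+1) − s_k) − t_k = 0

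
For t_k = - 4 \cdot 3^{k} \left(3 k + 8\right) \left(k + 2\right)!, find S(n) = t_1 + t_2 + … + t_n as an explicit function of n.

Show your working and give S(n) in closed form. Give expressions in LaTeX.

S(n) = - 12 \cdot 3^{n} \left(n + 3\right)! + 72

Ratio r(k) = 3*(k + 3)*(3*k + 11)/(3*k + 8).
So A=3*k + 9 and B=1, with C=k + 8/3.
Need (3*k + 9)·f(k+1) − (1)·f(k) = k + 8/3.
d = 0 from the (1,0,1) case.
A polynomial solution: f(k) = 1/3.
So s_k = (B(k−1)f/C)·t_k = (1/(3*k + 8))·t_k = -4*3**k*factorial(k + 2).
s_(k+1) − s_k = -4*3**k*(3*k + 8)*factorial(k + 2) = t_k.
Telescope: S(n) = s_(n+1) − s_(1) = -12*3**n*factorial(n + 3) − (-72) = -12*3**n*factorial(n + 3) + 72.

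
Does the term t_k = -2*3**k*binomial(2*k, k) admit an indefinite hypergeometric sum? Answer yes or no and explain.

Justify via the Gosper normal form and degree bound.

No — t_k has no hypergeometric antidifference.

Step 1: r(k) = 6*(2*k + 1)/(k + 1).
Gosper form: A/B · C(k+1)/C(k) with A=12*k + 6, B=k + 1, C=1.
Set up (12*k + 6)·f(k+1) − (k)·f(k) − (1) = 0.
deg f ≤ -1 (via 1,1,0).
Negative degree bound (-1): no f exists, t_k not Gosper-summable.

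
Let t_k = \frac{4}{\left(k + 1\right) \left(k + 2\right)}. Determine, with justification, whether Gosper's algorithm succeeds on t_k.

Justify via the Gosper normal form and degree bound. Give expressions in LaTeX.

The ratio is (k + 1)/(k + 3).
A = k + 1, B = k + 3, C = 1.
Solve (k + 1)·f(k+1) − (k + 2)·f(k) = 1.
deg f ≤ 1 (via 1,1,0).
Match coefficients ⇒ f(k) = k.
R(k) = B(k−1)·f(k)/C(k) = k*(k + 2); s_k = R·t_k = 4*k/(k + 1).
Verify: 4/(k**2 + 3*k + 2) matches t_k.

Yes. s_k = \frac{4 k}{k + 1}.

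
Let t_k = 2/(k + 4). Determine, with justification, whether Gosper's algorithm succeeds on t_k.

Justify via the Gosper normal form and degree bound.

No — key equation has no polynomial f.

Compute t_(k+1)/t_k: get (k + 4)/(k + 5).
Factor: A=k + 4; B=k + 5; C=1.
Solve (k + 4)·f(k+1) − (k + 4)·f(k) = 1.
Degrees (1,1,0) ⇒ d ≤ 0.
Generic f = c0 gives residual -1; -1 = 0 cannot hold, so t_k is not Gosper-summable.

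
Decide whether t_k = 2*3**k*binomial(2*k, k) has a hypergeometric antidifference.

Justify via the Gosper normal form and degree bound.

Step 1: r(k) = 6*(2*k + 1)/(k + 1).
Factor: A=12*k + 6; B=k + 1; C=1.
Key eq: (12*k + 6)·f(k+1) = (k)·f(k) + (1).
d = -1 from the (1,1,0) case.
d = -1 < 0 ⇒ no nonzero polynomial f; not summable.

No — t_k has no hypergeometric antidifference.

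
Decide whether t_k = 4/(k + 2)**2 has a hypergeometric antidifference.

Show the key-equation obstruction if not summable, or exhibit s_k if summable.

The ratio is (k + 2)**2/(k + 3)**2.
Normal form (A,B,C) = (k**2 + 4*k + 4, k**2 + 6*k + 9, 1).
Need (k**2 + 4*k + 4)·f(k+1) − (k**2 + 4*k + 4)·f(k) = 1.
Bound: deg f ≤ 0.
f = c0 ⇒ A·f(k+1) − B(k−1)·f(k) − C = -1. The system {-1 = 0} is inconsistent; no antidifference.

No; the coefficient equations for f are inconsistent.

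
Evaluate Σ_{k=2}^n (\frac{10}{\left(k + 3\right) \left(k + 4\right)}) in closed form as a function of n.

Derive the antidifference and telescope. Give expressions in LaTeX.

S(n) = \frac{2 \left(n - 1\right)}{n + 4}

Ratio r(k) = (k + 3)/(k + 5).
Take A(k)=k + 3, B(k)=k + 5, C(k)=1.
Set up (k + 3)·f(k+1) − (k + 4)·f(k) − (1) = 0.
deg f ≤ 1 (via 1,1,0).
Match coefficients ⇒ f(k) = k/3.
So s_k = (B(k−1)f/C)·t_k = (k*(k + 4)/3)·t_k = 10*k/(3*(k + 3)).
Δs = 10/(k**2 + 7*k + 12), as required.
Telescope: S(n) = s_(n+1) − s_(2) = 10*(n + 1)/(3*(n + 4)) − (4/3) = 2*(n - 1)/(n + 4).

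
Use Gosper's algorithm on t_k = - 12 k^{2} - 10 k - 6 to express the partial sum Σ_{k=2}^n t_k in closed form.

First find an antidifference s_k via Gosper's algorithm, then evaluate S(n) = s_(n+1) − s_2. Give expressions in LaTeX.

S(n) = - 4 n^{3} - 11 n^{2} - 13 n + 28

The ratio is (6*k**2 + 17*k + 14)/(6*k**2 + 5*k + 3).
Normal form (A,B,C) = (1, 1, k**2 + 5*k/6 + 1/2).
Set up (1)·f(k+1) − (1)·f(k) − (k**2 + 5*k/6 + 1/2) = 0.
Degrees (0,0,2) ⇒ d ≤ 3.
Coefficient equations give f(k) = k*(4*k**2 - k + 3)/12.
Get s_k = R·t_k = k*(-4*k**2 + k - 3) with R(k) = B(k−1)f(k)/C(k) = k*(4*k**2 - k + 3)/(2*(6*k**2 + 5*k + 3)).
Δs = -12*k**2 - 10*k - 6, as required.
Evaluate: s_(n+1) = -4*n**3 - 11*n**2 - 13*n - 6; subtract s_(2) = -34 ⇒ S(n) = -4*n**3 - 11*n**2 - 13*n + 28.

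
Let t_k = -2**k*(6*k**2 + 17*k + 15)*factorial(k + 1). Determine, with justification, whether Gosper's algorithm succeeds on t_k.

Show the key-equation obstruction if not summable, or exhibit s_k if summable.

The ratio is 2*(6*k**3 + 41*k**2 + 96*k + 76)/(6*k**2 + 17*k + 15).
Normal form (A,B,C) = (2*k + 4, 1, k**2 + 17*k/6 + 5/2).
Solve (2*k + 4)·f(k+1) − (1)·f(k) = k**2 + 17*k/6 + 5/2.
d = 1 from the (1,0,2) case.
Coefficient equations give f(k) = (3*k + 1)/6.
R(k) = B(k−1)·f(k)/C(k) = (3*k + 1)/(6*k**2 + 17*k + 15); s_k = R·t_k = -2**k*(3*k + 1)*factorial(k + 1).
Δs = -2**k*(6*k**2 + 17*k + 15)*factorial(k + 1), as required.

Yes. s_k = -2**k*(3*k + 1)*factorial(k + 1).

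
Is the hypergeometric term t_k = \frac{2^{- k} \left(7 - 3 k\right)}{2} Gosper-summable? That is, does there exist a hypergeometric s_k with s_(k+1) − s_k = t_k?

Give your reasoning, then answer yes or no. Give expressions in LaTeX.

Compute t_(k+1)/t_k: get (3*k - 4)/(2*(3*k - 7)).
So A=1/2 and B=1, with C=k - 7/3.
Solve (1/2)·f(k+1) − (1)·f(k) = k - 7/3.
d = 1 from the (0,0,1) case.
Solve for f: f(k) = -2*(3*k - 4)/3 (degree 1 ≤ 1).
Get s_k = R·t_k = (3*k - 4)/2**k with R(k) = B(k−1)f(k)/C(k) = -2*(3*k - 4)/(3*k - 7).
Verify: (7 - 3*k)/(2*2**k) matches t_k.

Yes. s_k = 2^{- k} \left(3 k - 4\right).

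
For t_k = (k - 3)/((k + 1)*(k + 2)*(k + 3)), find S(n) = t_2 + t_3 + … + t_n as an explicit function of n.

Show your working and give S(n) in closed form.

Ratio r(k) = (k - 2)*(k + 1)/((k - 3)*(k + 4)).
A = k + 1, B = k + 4, C = k - 3.
Key eq: (k + 1)·f(k+1) = (k + 3)·f(k) + (k - 3).
Bound: deg f ≤ 2.
A polynomial solution: f(k) = -k*(k + 5)/2.
Certificate R = B(k−1)f/C = -k*(k + 3)*(k + 5)/(2*(k - 3)) gives s_k = k*(-k - 5)/(2*(k + 1)*(k + 2)).
Verify: (k - 3)/(k**3 + 6*k**2 + 11*k + 6) matches t_k.
Σ_(k=2)^n t_k = s_(n+1) − s_(2) = ((-n**2 - 7*n - 6)/(2*(n**2 + 5*n + 6))) − (-7/12), i.e. (n**2 - 7*n + 6)/(12*(n**2 + 5*n + 6)).

S(n) = (n**2 - 7*n + 6)/(12*(n**2 + 5*n + 6))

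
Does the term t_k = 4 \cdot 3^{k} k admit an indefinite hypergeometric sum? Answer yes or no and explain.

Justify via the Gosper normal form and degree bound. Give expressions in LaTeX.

Yes. s_k = 3^{k} \left(2 k - 3\right).

Step 1: r(k) = 3 + 3/k.
Normal form (A,B,C) = (3, 1, k).
Key eq: (3)·f(k+1) = (1)·f(k) + (k).
Bound: deg f ≤ 1.
Match coefficients ⇒ f(k) = (2*k - 3)/4.
R(k) = B(k−1)·f(k)/C(k) = (2*k - 3)/(4*k); s_k = R·t_k = 3**k*(2*k - 3).
Check: Δs_k = 4*3**k*k. ✓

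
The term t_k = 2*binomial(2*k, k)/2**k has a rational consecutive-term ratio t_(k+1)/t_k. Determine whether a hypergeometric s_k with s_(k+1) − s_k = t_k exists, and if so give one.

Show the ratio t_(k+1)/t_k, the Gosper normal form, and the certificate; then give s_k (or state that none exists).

none (Gosper's algorithm certifies no s_k)

t_(k+1)/t_k = (2*k + 1)/(k + 1).
A = 2*k + 1, B = k + 1, C = 1.
Key eq: (2*k + 1)·f(k+1) = (k)·f(k) + (1).
Degrees (1,1,0) ⇒ d ≤ -1.
Negative degree bound (-1): no f exists, t_k not Gosper-summable.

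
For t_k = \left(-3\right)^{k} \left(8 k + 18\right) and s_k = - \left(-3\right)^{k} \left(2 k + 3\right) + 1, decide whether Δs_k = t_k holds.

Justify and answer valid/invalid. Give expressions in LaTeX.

s_(k+1) = 3*(-3)**k*(2*k + 5) + 1
s_(k+1) − s_k = (-3)**k*(8*k + 18)
(s_(k+1) − s_k) − t_k = 0

Valid — Δs_k = t_k.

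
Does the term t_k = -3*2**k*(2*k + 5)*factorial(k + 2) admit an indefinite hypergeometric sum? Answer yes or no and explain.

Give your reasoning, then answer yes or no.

t_(k+1)/t_k = 2*(k + 3)*(2*k + 7)/(2*k + 5).
So A=2*k + 6 and B=1, with C=k + 5/2.
Need (2*k + 6)·f(k+1) − (1)·f(k) = k + 5/2.
d = 0 from the (1,0,1) case.
Coefficient equations give f(k) = 1/2.
Certificate R = B(k−1)f/C = 1/(2*k + 5) gives s_k = -3*2**k*factorial(k + 2).
s_(k+1) − s_k = -3*2**k*(2*k + 5)*factorial(k + 2) = t_k.

Yes. s_k = -3*2**k*factorial(k + 2).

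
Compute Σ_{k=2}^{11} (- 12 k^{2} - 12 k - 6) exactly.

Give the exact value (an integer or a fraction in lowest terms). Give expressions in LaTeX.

Σ = -6900

Compute t_(k+1)/t_k: get (2*k**2 + 6*k + 5)/(2*k**2 + 2*k + 1).
Take A(k)=1, B(k)=1, C(k)=k**2 + k + 1/2.
Solve (1)·f(k+1) − (1)·f(k) = k**2 + k + 1/2.
From deg A=0, deg B=0, deg C=2: d=3.
Solving with deg f ≤ 3: f(k) = k*(2*k**2 + 1)/6.
So s_k = (B(k−1)f/C)·t_k = (k*(2*k**2 + 1)/(3*(2*k**2 + 2*k + 1)))·t_k = -4*k**3 - 2*k.
Δs = -12*k**2 - 12*k - 6, as required.
Σ_(k=2)^(11) t_k = s_(12) − s_(2) = -6936 − (-36) = -6900.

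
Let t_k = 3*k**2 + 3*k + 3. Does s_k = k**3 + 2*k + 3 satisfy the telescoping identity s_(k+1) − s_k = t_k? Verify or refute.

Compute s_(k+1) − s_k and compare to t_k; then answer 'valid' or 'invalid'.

s_(k+1) = 2*k + (k + 1)**3 + 5
s_(k+1) − s_k = 3*k**2 + 3*k + 3
(s_(k+1) − s_k) − t_k = 0

Valid — Δs_k = t_k.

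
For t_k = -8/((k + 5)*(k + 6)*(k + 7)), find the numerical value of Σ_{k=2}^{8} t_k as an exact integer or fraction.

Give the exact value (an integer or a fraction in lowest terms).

Σ = -11/210

r(k) = (k + 5)/(k + 8) after simplifying.
Gosper form: A/B · C(k+1)/C(k) with A=k + 5, B=k + 8, C=1.
Set up (k + 5)·f(k+1) − (k + 7)·f(k) − (1) = 0.
Degrees (1,1,0) ⇒ d ≤ 2.
A polynomial solution: f(k) = k*(k + 11)/60.
R(k) = B(k−1)·f(k)/C(k) = k*(k + 7)*(k + 11)/60; s_k = R·t_k = 2*k*(-k - 11)/(15*(k + 5)*(k + 6)).
Δs = -8/(k**3 + 18*k**2 + 107*k + 210), as required.
Telescoping: Σ = s_(9) − s_(2) = -4/35 − (-13/210) = -11/210.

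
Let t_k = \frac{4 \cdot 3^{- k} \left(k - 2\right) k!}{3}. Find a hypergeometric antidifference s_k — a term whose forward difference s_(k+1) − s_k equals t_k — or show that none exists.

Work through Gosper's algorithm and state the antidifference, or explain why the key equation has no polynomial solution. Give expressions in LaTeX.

s_k = 4 \cdot 3^{- k} k!

r(k) = (k**2 - 1)/(3*(k - 2)) after simplifying.
Gosper form: A/B · C(k+1)/C(k) with A=k/3 + 1/3, B=1, C=k - 2.
Solve (k/3 + 1/3)·f(k+1) − (1)·f(k) = k - 2.
d = 0 from the (1,0,1) case.
Match coefficients ⇒ f(k) = 3.
Get s_k = R·t_k = 4*factorial(k)/3**k with R(k) = B(k−1)f(k)/C(k) = 3/(k - 2).
Check: Δs_k = 4*(k - 2)*factorial(k)/(3*3**k). ✓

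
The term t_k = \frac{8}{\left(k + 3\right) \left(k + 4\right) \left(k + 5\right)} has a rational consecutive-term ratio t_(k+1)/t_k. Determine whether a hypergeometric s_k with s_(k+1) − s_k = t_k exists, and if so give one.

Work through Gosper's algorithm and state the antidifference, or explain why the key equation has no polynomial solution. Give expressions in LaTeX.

s_k = \frac{k \left(k + 7\right)}{3 \left(k + 3\right) \left(k + 4\right)}

The ratio is (k + 3)/(k + 6).
A = k + 3, B = k + 6, C = 1.
Need (k + 3)·f(k+1) − (k + 5)·f(k) = 1.
Bound: deg f ≤ 2.
Match coefficients ⇒ f(k) = k*(k + 7)/24.
So s_k = (B(k−1)f/C)·t_k = (k*(k + 5)*(k + 7)/24)·t_k = k*(k + 7)/(3*(k + 3)*(k + 4)).
s_(k+1) − s_k = 8/(k**3 + 12*k**2 + 47*k + 60) = t_k.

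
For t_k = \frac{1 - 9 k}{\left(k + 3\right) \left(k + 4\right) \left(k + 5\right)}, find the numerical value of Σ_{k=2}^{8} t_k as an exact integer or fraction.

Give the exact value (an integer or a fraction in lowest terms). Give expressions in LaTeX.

r(k) = (k + 3)*(9*k + 8)/((k + 6)*(9*k - 1)) after simplifying.
Gosper form: A/B · C(k+1)/C(k) with A=k + 3, B=k + 6, C=k - 1/9.
f must satisfy (k + 3)·f(k+1) − (k + 5)·f(k) = k - 1/9.
Bound: deg f ≤ 2.
Solve for f: f(k) = k*(13*k - 17)/108 (degree 2 ≤ 2).
Certificate R = B(k−1)f/C = k*(k + 5)*(13*k - 17)/(12*(9*k - 1)) gives s_k = k*(17 - 13*k)/(12*(k + 3)*(k + 4)).
s_(k+1) − s_k = (1 - 9*k)/(k**3 + 12*k**2 + 47*k + 60) = t_k.
Sum = s_(9) − s_(2); s_(9) = -25/52, s_(2) = -1/20 ⇒ -28/65.

Σ = -28/65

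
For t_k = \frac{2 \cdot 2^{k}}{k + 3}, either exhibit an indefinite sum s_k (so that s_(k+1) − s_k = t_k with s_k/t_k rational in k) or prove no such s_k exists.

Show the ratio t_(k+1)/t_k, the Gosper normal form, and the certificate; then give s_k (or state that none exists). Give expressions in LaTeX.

no hypergeometric antidifference exists

Step 1: r(k) = 2*(k + 3)/(k + 4).
Factor: A=2*k + 6; B=k + 4; C=1.
Key eq: (2*k + 6)·f(k+1) = (k + 3)·f(k) + (1).
d = -1 from the (1,1,0) case.
deg f ≤ -1 is impossible — no certificate.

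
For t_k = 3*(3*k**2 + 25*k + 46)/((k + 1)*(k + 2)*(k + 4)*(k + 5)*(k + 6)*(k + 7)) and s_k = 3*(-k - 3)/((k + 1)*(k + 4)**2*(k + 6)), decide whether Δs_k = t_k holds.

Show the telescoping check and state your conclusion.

Invalid: residual 3*(-4*k**3 - 51*k**2 - 205*k - 254)/(k**8 + 34*k**7 + 492*k**6 + 3942*k**5 + 19023*k**4 + 56184*k**3 + 98084*k**2 + 91040*k + 33600) ≠ 0.

s_(k+1) = 3*(-k - 4)/((k + 2)*(k + 5)**2*(k + 7))
s_(k+1) − s_k = 3*(-(k + 1)*(k + 4)**3*(k + 6) + (k + 2)*(k + 3)*(k + 5)**2*(k + 7))/((k + 1)*(k + 2)*(k + 4)**2*(k + 5)**2*(k + 6)*(k + 7))
(s_(k+1) − s_k) − t_k = 3*(-4*k**3 - 51*k**2 - 205*k - 254)/(k**8 + 34*k**7 + 492*k**6 + 3942*k**5 + 19023*k**4 + 56184*k**3 + 98084*k**2 + 91040*k + 33600)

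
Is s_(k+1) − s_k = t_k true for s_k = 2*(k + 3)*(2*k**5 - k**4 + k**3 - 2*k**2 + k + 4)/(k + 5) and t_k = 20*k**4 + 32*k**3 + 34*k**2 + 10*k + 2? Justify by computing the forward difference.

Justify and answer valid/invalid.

s_(k+1) = 2*(2*k**6 + 17*k**5 + 53*k**4 + 83*k**3 + 66*k**2 + 29*k + 20)/(k + 6)
s_(k+1) − s_k = 2*(10*k**6 + 110*k**5 + 359*k**4 + 480*k**3 + 382*k**2 + 111*k + 28)/(k**2 + 11*k + 30)
(s_(k+1) − s_k) − t_k = 4*(-8*k**5 - 67*k**4 - 96*k**3 - 92*k**2 - 25*k - 1)/(k**2 + 11*k + 30)

Invalid: residual 4*(-8*k**5 - 67*k**4 - 96*k**3 - 92*k**2 - 25*k - 1)/(k**2 + 11*k + 30) ≠ 0.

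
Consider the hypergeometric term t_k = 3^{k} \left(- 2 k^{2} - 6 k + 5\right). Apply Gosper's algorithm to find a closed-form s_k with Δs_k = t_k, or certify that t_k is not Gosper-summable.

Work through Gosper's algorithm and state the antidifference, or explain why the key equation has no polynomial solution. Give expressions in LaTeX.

t_(k+1)/t_k = 3*(2*k**2 + 10*k + 3)/(2*k**2 + 6*k - 5).
Gosper form: A/B · C(k+1)/C(k) with A=3, B=1, C=k**2 + 3*k - 5/2.
Need (3)·f(k+1) − (1)·f(k) = k**2 + 3*k - 5/2.
Degrees (0,0,2) ⇒ d ≤ 2.
Coefficient equations give f(k) = (k - 2)*(k + 2)/2.
Get s_k = R·t_k = 3**k*(4 - k**2) with R(k) = B(k−1)f(k)/C(k) = (k - 2)*(k + 2)/(2*k**2 + 6*k - 5).
Check: Δs_k = 3**k*(-2*k**2 - 6*k + 5). ✓

s_k = 3^{k} \left(4 - k^{2}\right)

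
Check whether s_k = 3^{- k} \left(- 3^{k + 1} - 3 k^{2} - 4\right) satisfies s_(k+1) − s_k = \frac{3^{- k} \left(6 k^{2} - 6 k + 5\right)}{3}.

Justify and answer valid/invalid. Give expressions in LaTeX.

s_(k+1) = -3 - (k + 1)**2/3**k - 4/(3*3**k)
s_(k+1) − s_k = (6*k**2 - 6*k + 5)/(3*3**k)
(s_(k+1) − s_k) − t_k = 0

valid; difference matches t_k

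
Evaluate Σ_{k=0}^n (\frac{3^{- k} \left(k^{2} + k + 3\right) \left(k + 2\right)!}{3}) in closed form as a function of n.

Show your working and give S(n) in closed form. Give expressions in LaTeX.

t_(k+1)/t_k = (k + 3)*(k + (k + 1)**2 + 4)/(3*(k**2 + k + 3)).
So A=k/3 + 1 and B=1, with C=k**2 + k + 3.
Set up (k/3 + 1)·f(k+1) − (1)·f(k) − (k**2 + k + 3) = 0.
From deg A=1, deg B=0, deg C=2: d=1.
Coefficient equations give f(k) = 3*k.
R(k) = B(k−1)·f(k)/C(k) = 3*k/(k**2 + k + 3); s_k = R·t_k = k*factorial(k + 2)/3**k.
s_(k+1) − s_k = (k**2 + k + 3)*factorial(k + 2)/(3*3**k) = t_k.
Telescope: S(n) = s_(n+1) − s_(0) = 3**(-n - 1)*(n + 1)*factorial(n + 3) − (0) = 3**(-n - 1)*(n + 1)*factorial(n + 3).

S(n) = 3^{- n - 1} \left(n + 1\right) \left(n + 3\right)!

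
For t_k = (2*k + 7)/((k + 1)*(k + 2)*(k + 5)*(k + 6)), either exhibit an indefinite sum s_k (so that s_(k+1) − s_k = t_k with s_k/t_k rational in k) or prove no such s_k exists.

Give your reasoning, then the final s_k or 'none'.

The ratio is (k + 1)*(k + 5)*(2*k + 9)/((k + 3)*(k + 7)*(2*k + 7)).
Take A(k)=k + 1, B(k)=k + 7, C(k)=k**3 + 21*k**2/2 + 73*k/2 + 42.
Key eq: (k + 1)·f(k+1) = (k + 6)·f(k) + (k**3 + 21*k**2/2 + 73*k/2 + 42).
From deg A=1, deg B=1, deg C=3: d=5.
Coefficient equations give f(k) = k*(k + 2)*(k + 3)*(k + 4)*(k + 6)/10.
R(k) = B(k−1)·f(k)/C(k) = k*(k + 2)*(k + 6)**2/(5*(2*k + 7)); s_k = R·t_k = k*(k + 6)/(5*(k**2 + 6*k + 5)).
s_(k+1) − s_k = (2*k + 7)/(k**4 + 14*k**3 + 65*k**2 + 112*k + 60) = t_k.

s_k = k*(k + 6)/(5*(k**2 + 6*k + 5))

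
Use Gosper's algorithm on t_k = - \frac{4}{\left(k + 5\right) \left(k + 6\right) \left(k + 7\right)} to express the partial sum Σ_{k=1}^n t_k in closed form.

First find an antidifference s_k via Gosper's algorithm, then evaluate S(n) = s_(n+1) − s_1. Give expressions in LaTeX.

S(n) = \frac{n \left(- n - 13\right)}{21 \left(n^{2} + 13 n + 42\right)}

Compute t_(k+1)/t_k: get (k + 5)/(k + 8).
Normal form (A,B,C) = (k + 5, k + 8, 1).
Need (k + 5)·f(k+1) − (k + 7)·f(k) = 1.
deg f ≤ 2 (via 1,1,0).
Match coefficients ⇒ f(k) = k*(k + 11)/60.
So s_k = (B(k−1)f/C)·t_k = (k*(k + 7)*(k + 11)/60)·t_k = k*(-k - 11)/(15*(k + 5)*(k + 6)).
Check: Δs_k = -4/(k**3 + 18*k**2 + 107*k + 210). ✓
Σ_(k=1)^n t_k = s_(n+1) − s_(1) = ((-n**2 - 13*n - 12)/(15*(n**2 + 13*n + 42))) − (-2/105), i.e. n*(-n - 13)/(21*(n**2 + 13*n + 42)).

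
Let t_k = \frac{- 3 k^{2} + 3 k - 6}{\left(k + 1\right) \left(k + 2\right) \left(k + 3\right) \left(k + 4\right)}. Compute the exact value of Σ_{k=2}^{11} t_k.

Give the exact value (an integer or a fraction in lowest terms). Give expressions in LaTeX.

Ratio r(k) = (k + 1)*(-k + (k + 1)**2 + 1)/((k + 5)*(k**2 - k + 2)).
Take A(k)=k + 1, B(k)=k + 5, C(k)=k**2 - k + 2.
Key eq: (k + 1)·f(k+1) = (k + 4)·f(k) + (k**2 - k + 2).
Bound: deg f ≤ 3.
Match coefficients ⇒ f(k) = k*(2*k**2 + 3*k + 13)/9.
So s_k = (B(k−1)f/C)·t_k = (k*(k + 4)*(2*k**2 + 3*k + 13)/(9*(k**2 - k + 2)))·t_k = -k*(2*k**2 + 3*k + 13)/(3*(k + 1)*(k + 2)*(k + 3)).
s_(k+1) − s_k = 3*(-k**2 + k - 2)/(k**4 + 10*k**3 + 35*k**2 + 50*k + 24) = t_k.
Telescoping: Σ = s_(12) − s_(2) = -674/1365 − (-3/10) = -529/2730.

Σ = -529/2730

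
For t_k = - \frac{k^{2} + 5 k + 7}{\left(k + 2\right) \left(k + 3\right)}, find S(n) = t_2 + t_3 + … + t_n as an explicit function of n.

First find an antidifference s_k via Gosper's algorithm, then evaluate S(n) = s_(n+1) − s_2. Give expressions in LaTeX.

S(n) = \frac{- 4 n^{2} - 9 n + 13}{4 \left(n + 3\right)}

Step 1: r(k) = (k + 2)*(5*k + (k + 1)**2 + 12)/((k + 4)*(k**2 + 5*k + 7)).
Take A(k)=k + 2, B(k)=k + 4, C(k)=k**2 + 5*k + 7.
Key eq: (k + 2)·f(k+1) = (k + 3)·f(k) + (k**2 + 5*k + 7).
Degrees (1,1,2) ⇒ d ≤ 2.
Solving with deg f ≤ 2: f(k) = k*(2*k + 5)/2.
So s_k = (B(k−1)f/C)·t_k = (k*(k + 3)*(2*k + 5)/(2*(k**2 + 5*k + 7)))·t_k = k*(-2*k - 5)/(2*(k + 2)).
Verify: (-k**2 - 5*k - 7)/(k**2 + 5*k + 6) matches t_k.
Σ_(k=2)^n t_k = s_(n+1) − s_(2) = ((-2*n**2 - 9*n - 7)/(2*(n + 3))) − (-9/4), i.e. (-4*n**2 - 9*n + 13)/(4*(n + 3)).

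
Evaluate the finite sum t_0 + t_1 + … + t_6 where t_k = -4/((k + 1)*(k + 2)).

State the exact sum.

Step 1: r(k) = (k + 1)/(k + 3).
Gosper form: A/B · C(k+1)/C(k) with A=k + 1, B=k + 3, C=1.
Need (k + 1)·f(k+1) − (k + 2)·f(k) = 1.
deg f ≤ 1 (via 1,1,0).
Match coefficients ⇒ f(k) = k.
Then R = B(k−1)f/C = k*(k + 2), so s_k = R(k)·t_k = -4*k/(k + 1).
Δs = -4/(k**2 + 3*k + 2), as required.
Evaluate s at k=7 and k=0: -7/2 and 0; difference -7/2.

Σ = -7/2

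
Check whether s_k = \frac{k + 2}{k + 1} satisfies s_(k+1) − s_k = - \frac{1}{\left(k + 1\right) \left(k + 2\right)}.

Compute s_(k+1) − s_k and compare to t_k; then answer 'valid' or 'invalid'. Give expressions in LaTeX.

s_(k+1) = (k + 3)/(k + 2)
s_(k+1) − s_k = -1/(k**2 + 3*k + 2)
(s_(k+1) − s_k) − t_k = 0

Valid — Δs_k = t_k.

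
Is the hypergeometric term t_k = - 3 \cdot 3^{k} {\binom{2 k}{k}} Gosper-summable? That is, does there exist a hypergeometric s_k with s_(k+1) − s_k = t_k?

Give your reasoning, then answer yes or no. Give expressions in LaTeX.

The ratio is 6*(2*k + 1)/(k + 1).
Gosper form: A/B · C(k+1)/C(k) with A=12*k + 6, B=k + 1, C=1.
Solve (12*k + 6)·f(k+1) − (k)·f(k) = 1.
Bound: deg f ≤ -1.
d = -1 < 0 ⇒ no nonzero polynomial f; not summable.

No — key equation has no polynomial f.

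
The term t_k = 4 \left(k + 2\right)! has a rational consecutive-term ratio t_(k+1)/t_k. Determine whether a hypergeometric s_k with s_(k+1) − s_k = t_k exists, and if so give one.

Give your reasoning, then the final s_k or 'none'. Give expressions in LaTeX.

not Gosper-summable; s_k does not exist

Compute t_(k+1)/t_k: get k + 3.
Take A(k)=k + 3, B(k)=1, C(k)=1.
Set up (k + 3)·f(k+1) − (1)·f(k) − (1) = 0.
Bound: deg f ≤ -1.
Negative degree bound (-1): no f exists, t_k not Gosper-summable.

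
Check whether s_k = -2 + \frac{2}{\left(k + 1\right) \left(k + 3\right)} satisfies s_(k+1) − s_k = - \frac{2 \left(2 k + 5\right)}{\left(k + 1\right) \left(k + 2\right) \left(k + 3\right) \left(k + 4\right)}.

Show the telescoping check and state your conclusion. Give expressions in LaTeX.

s_(k+1) = -2 + 2/((k + 2)*(k + 4))
s_(k+1) − s_k = 2*(-2*k - 5)/(k**4 + 10*k**3 + 35*k**2 + 50*k + 24)
(s_(k+1) − s_k) − t_k = 0

Valid — Δs_k = t_k.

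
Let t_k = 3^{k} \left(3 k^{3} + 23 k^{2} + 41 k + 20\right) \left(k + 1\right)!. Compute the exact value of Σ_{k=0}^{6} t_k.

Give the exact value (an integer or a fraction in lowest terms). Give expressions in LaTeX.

Step 1: r(k) = 3*(3*k**4 + 38*k**3 + 160*k**2 + 279*k + 174)/(3*k**3 + 23*k**2 + 41*k + 20).
So A=3*k + 6 and B=1, with C=k**3 + 23*k**2/3 + 41*k/3 + 20/3.
Key eq: (3*k + 6)·f(k+1) = (1)·f(k) + (k**3 + 23*k**2/3 + 41*k/3 + 20/3).
From deg A=1, deg B=0, deg C=3: d=2.
A polynomial solution: f(k) = (k**2 + 4*k - 2)/3.
Certificate R = B(k−1)f/C = (k**2 + 4*k - 2)/(3*k**3 + 23*k**2 + 41*k + 20) gives s_k = 3**k*(k**2 + 4*k - 2)*factorial(k + 1).
s_(k+1) − s_k = 3**k*(3*k**3 + 23*k**2 + 41*k + 20)*factorial(k + 1) = t_k.
Sum = s_(7) − s_(0); s_(7) = 6613488000, s_(0) = -2 ⇒ 6613488002.

Σ = 6613488002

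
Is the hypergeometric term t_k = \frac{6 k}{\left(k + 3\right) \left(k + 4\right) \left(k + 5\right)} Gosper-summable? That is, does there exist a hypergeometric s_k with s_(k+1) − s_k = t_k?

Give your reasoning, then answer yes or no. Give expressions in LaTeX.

Compute t_(k+1)/t_k: get (k + 1)*(k + 3)/(k*(k + 6)).
So A=k + 3 and B=k + 6, with C=k.
Need (k + 3)·f(k+1) − (k + 5)·f(k) = k.
From deg A=1, deg B=1, deg C=1: d=2.
Coefficient equations give f(k) = k*(k - 1)/8.
Certificate R = B(k−1)f/C = (k - 1)*(k + 5)/8 gives s_k = 3*k*(k - 1)/(4*(k + 3)*(k + 4)).
s_(k+1) − s_k = 6*k/(k**3 + 12*k**2 + 47*k + 60) = t_k.

Yes. s_k = \frac{3 k \left(k - 1\right)}{4 \left(k + 3\right) \left(k + 4\right)}.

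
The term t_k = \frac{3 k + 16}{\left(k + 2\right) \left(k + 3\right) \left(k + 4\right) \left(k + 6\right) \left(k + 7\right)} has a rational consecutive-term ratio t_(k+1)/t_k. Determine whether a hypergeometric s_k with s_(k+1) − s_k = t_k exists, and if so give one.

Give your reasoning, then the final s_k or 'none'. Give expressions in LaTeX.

The ratio is (k + 2)*(k + 6)*(3*k + 19)/((k + 5)*(k + 8)*(3*k + 16)).
Gosper form: A/B · C(k+1)/C(k) with A=k + 2, B=k + 8, C=k**2 + 31*k/3 + 80/3.
Key eq: (k + 2)·f(k+1) = (k + 7)·f(k) + (k**2 + 31*k/3 + 80/3).
From deg A=1, deg B=1, deg C=2: d=5.
Coefficient equations give f(k) = k*(k + 4)*(k + 5)*(k**2 + 11*k + 36)/108.
Then R = B(k−1)f/C = k*(k + 4)*(k + 7)*(k**2 + 11*k + 36)/(36*(3*k + 16)), so s_k = R(k)·t_k = k*(k**2 + 11*k + 36)/(36*(k**3 + 11*k**2 + 36*k + 36)).
Δs = (3*k + 16)/(k**5 + 22*k**4 + 185*k**3 + 740*k**2 + 1404*k + 1008), as required.

s_k = \frac{k \left(k^{2} + 11 k + 36\right)}{36 \left(k^{3} + 11 k^{2} + 36 k + 36\right)}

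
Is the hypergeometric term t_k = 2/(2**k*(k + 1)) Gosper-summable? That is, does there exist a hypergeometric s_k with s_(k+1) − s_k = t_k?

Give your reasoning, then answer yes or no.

Step 1: r(k) = (k + 1)/(2*(k + 2)).
Factor: A=k/2 + 1/2; B=k + 2; C=1.
Key eq: (k/2 + 1/2)·f(k+1) = (k + 1)·f(k) + (1).
From deg A=1, deg B=1, deg C=0: d=-1.
d = -1 < 0 ⇒ no nonzero polynomial f; not summable.

No — negative degree bound, so no certificate f.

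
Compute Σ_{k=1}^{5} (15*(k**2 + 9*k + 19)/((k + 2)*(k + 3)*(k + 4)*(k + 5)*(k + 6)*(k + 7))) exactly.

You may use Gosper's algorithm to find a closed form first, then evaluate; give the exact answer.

Σ = 19/448

r(k) = (k + 2)*(9*k + (k + 1)**2 + 28)/((k + 8)*(k**2 + 9*k + 19)) after simplifying.
So A=k + 2 and B=k + 8, with C=k**2 + 9*k + 19.
Need (k + 2)·f(k+1) − (k + 7)·f(k) = k**2 + 9*k + 19.
d = 5 from the (1,1,2) case.
A polynomial solution: f(k) = k*(k + 3)*(k + 5)*(k**2 + 12*k + 44)/144.
So s_k = (B(k−1)f/C)·t_k = (k*(k + 3)*(k + 5)*(k + 7)*(k**2 + 12*k + 44)/(144*(k**2 + 9*k + 19)))·t_k = 5*k*(k**2 + 12*k + 44)/(48*(k**3 + 12*k**2 + 44*k + 48)).
Δs = 15*(k**2 + 9*k + 19)/(k**6 + 27*k**5 + 295*k**4 + 1665*k**3 + 5104*k**2 + 8028*k + 5040), as required.
Sum = s_(6) − s_(1); s_(6) = 19/192, s_(1) = 19/336 ⇒ 19/448.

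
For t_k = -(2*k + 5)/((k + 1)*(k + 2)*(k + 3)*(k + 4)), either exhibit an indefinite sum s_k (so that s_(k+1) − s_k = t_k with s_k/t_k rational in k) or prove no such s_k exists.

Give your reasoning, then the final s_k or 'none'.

t_(k+1)/t_k = (k + 1)*(2*k + 7)/((k + 5)*(2*k + 5)).
So A=k + 1 and B=k + 5, with C=k + 5/2.
Solve (k + 1)·f(k+1) − (k + 4)·f(k) = k + 5/2.
deg f ≤ 3 (via 1,1,1).
Solving with deg f ≤ 3: f(k) = k*(k + 2)*(k + 4)/6.
So s_k = (B(k−1)f/C)·t_k = (k*(k + 2)*(k + 4)**2/(3*(2*k + 5)))·t_k = k*(-k - 4)/(3*(k**2 + 4*k + 3)).
Check: Δs_k = (-2*k - 5)/(k**4 + 10*k**3 + 35*k**2 + 50*k + 24). ✓

s_k = k*(-k - 4)/(3*(k**2 + 4*k + 3))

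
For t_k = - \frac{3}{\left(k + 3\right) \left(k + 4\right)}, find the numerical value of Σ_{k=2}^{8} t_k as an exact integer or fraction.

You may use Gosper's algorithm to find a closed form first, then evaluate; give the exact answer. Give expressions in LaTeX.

The ratio is (k + 3)/(k + 5).
Take A(k)=k + 3, B(k)=k + 5, C(k)=1.
f must satisfy (k + 3)·f(k+1) − (k + 4)·f(k) = 1.
From deg A=1, deg B=1, deg C=0: d=1.
Coefficient equations give f(k) = k/3.
Then R = B(k−1)f/C = k*(k + 4)/3, so s_k = R(k)·t_k = -k/(k + 3).
Δs = -3/(k**2 + 7*k + 12), as required.
Sum = s_(9) − s_(2); s_(9) = -3/4, s_(2) = -2/5 ⇒ -7/20.

Σ = -7/20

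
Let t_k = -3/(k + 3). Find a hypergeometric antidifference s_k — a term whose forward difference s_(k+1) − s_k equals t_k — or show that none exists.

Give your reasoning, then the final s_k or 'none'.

Ratio r(k) = (k + 3)/(k + 4).
Normal form (A,B,C) = (k + 3, k + 4, 1).
Need (k + 3)·f(k+1) − (k + 3)·f(k) = 1.
Bound: deg f ≤ 0.
Put f(k) = c0: A·f(k+1) − B(k−1)·f(k) − C = -1; need -1 = 0 — inconsistent ⇒ no f, not summable.

not Gosper-summable; s_k does not exist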